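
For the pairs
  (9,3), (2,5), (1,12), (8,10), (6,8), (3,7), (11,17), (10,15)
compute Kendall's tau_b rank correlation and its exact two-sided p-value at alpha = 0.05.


Step 1: Enumerate the 28 unordered pairs (i,j) with i<j and classify each by sign(x_j-x_i) * sign(y_j-y_i).
  (1,2):dx=-7,dy=+2->D; (1,3):dx=-8,dy=+9->D; (1,4):dx=-1,dy=+7->D; (1,5):dx=-3,dy=+5->D
  (1,6):dx=-6,dy=+4->D; (1,7):dx=+2,dy=+14->C; (1,8):dx=+1,dy=+12->C; (2,3):dx=-1,dy=+7->D
  (2,4):dx=+6,dy=+5->C; (2,5):dx=+4,dy=+3->C; (2,6):dx=+1,dy=+2->C; (2,7):dx=+9,dy=+12->C
  (2,8):dx=+8,dy=+10->C; (3,4):dx=+7,dy=-2->D; (3,5):dx=+5,dy=-4->D; (3,6):dx=+2,dy=-5->D
  (3,7):dx=+10,dy=+5->C; (3,8):dx=+9,dy=+3->C; (4,5):dx=-2,dy=-2->C; (4,6):dx=-5,dy=-3->C
  (4,7):dx=+3,dy=+7->C; (4,8):dx=+2,dy=+5->C; (5,6):dx=-3,dy=-1->C; (5,7):dx=+5,dy=+9->C
  (5,8):dx=+4,dy=+7->C; (6,7):dx=+8,dy=+10->C; (6,8):dx=+7,dy=+8->C; (7,8):dx=-1,dy=-2->C
Step 2: C = 19, D = 9, total pairs = 28.
Step 3: tau = (C - D)/(n(n-1)/2) = (19 - 9)/28 = 0.357143.
Step 4: Exact two-sided p-value (enumerate n! = 40320 permutations of y under H0): p = 0.275099.
Step 5: alpha = 0.05. fail to reject H0.

tau_b = 0.3571 (C=19, D=9), p = 0.275099, fail to reject H0.


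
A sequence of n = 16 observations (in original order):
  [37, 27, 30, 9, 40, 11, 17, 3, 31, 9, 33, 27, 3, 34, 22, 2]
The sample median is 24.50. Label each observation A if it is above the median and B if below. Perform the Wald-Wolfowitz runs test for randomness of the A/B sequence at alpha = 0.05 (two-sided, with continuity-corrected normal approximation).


Step 1: Compute median = 24.50; label A = above, B = below.
Labels in order: AAABABBBABAABABB  (n_A = 8, n_B = 8)
Step 2: Count runs R = 10.
Step 3: Under H0 (random ordering), E[R] = 2*n_A*n_B/(n_A+n_B) + 1 = 2*8*8/16 + 1 = 9.0000.
        Var[R] = 2*n_A*n_B*(2*n_A*n_B - n_A - n_B) / ((n_A+n_B)^2 * (n_A+n_B-1)) = 14336/3840 = 3.7333.
        SD[R] = 1.9322.
Step 4: Continuity-corrected z = (R - 0.5 - E[R]) / SD[R] = (10 - 0.5 - 9.0000) / 1.9322 = 0.2588.
Step 5: Two-sided p-value via normal approximation = 2*(1 - Phi(|z|)) = 0.795809.
Step 6: alpha = 0.05. fail to reject H0.

R = 10, z = 0.2588, p = 0.795809, fail to reject H0.


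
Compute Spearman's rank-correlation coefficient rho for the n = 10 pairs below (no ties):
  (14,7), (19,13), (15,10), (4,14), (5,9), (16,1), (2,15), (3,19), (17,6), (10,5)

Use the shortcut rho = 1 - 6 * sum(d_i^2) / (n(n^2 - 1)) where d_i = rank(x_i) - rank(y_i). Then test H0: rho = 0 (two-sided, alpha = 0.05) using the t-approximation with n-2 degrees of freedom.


Step 1: Rank x and y separately (midranks; no ties here).
rank(x): 14->6, 19->10, 15->7, 4->3, 5->4, 16->8, 2->1, 3->2, 17->9, 10->5
rank(y): 7->4, 13->7, 10->6, 14->8, 9->5, 1->1, 15->9, 19->10, 6->3, 5->2
Step 2: d_i = R_x(i) - R_y(i); compute d_i^2.
  (6-4)^2=4, (10-7)^2=9, (7-6)^2=1, (3-8)^2=25, (4-5)^2=1, (8-1)^2=49, (1-9)^2=64, (2-10)^2=64, (9-3)^2=36, (5-2)^2=9
sum(d^2) = 262.
Step 3: rho = 1 - 6*262 / (10*(10^2 - 1)) = 1 - 1572/990 = -0.587879.
Step 4: Under H0, t = rho * sqrt((n-2)/(1-rho^2)) = -2.0555 ~ t(8).
Step 5: Two-sided p-value from the t-distribution with 8 df = 0.073878.
Step 6: alpha = 0.05. fail to reject H0.

rho = -0.5879, p = 0.073878, fail to reject H0 at alpha = 0.05.


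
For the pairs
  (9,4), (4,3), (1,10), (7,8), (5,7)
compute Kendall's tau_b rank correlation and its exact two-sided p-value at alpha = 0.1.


Step 1: Enumerate the 10 unordered pairs (i,j) with i<j and classify each by sign(x_j-x_i) * sign(y_j-y_i).
  (1,2):dx=-5,dy=-1->C; (1,3):dx=-8,dy=+6->D; (1,4):dx=-2,dy=+4->D; (1,5):dx=-4,dy=+3->D
  (2,3):dx=-3,dy=+7->D; (2,4):dx=+3,dy=+5->C; (2,5):dx=+1,dy=+4->C; (3,4):dx=+6,dy=-2->D
  (3,5):dx=+4,dy=-3->D; (4,5):dx=-2,dy=-1->C
Step 2: C = 4, D = 6, total pairs = 10.
Step 3: tau = (C - D)/(n(n-1)/2) = (4 - 6)/10 = -0.200000.
Step 4: Exact two-sided p-value (enumerate n! = 120 permutations of y under H0): p = 0.816667.
Step 5: alpha = 0.1. fail to reject H0.

tau_b = -0.2000 (C=4, D=6), p = 0.816667, fail to reject H0.


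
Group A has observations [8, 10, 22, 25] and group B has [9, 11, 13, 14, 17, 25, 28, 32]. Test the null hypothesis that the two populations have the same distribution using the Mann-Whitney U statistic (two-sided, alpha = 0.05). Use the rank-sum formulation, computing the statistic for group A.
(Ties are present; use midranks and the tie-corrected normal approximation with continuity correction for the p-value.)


Step 1: Combine and sort all 12 observations; assign midranks.
sorted (value, group): (8,X), (9,Y), (10,X), (11,Y), (13,Y), (14,Y), (17,Y), (22,X), (25,X), (25,Y), (28,Y), (32,Y)
ranks: 8->1, 9->2, 10->3, 11->4, 13->5, 14->6, 17->7, 22->8, 25->9.5, 25->9.5, 28->11, 32->12
Step 2: Rank sum for X: R1 = 1 + 3 + 8 + 9.5 = 21.5.
Step 3: U_X = R1 - n1(n1+1)/2 = 21.5 - 4*5/2 = 21.5 - 10 = 11.5.
       U_Y = n1*n2 - U_X = 32 - 11.5 = 20.5.
Step 4: Ties are present, so use the tie-corrected normal approximation (with continuity correction) for the p-value.
Step 5: p-value = 0.496152; compare to alpha = 0.05. fail to reject H0.

U_X = 11.5, p = 0.496152, fail to reject H0 at alpha = 0.05.


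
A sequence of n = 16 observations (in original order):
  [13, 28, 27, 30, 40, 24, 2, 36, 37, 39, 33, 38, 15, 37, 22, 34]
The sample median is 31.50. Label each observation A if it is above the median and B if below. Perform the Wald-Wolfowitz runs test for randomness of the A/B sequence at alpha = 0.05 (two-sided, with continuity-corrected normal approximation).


Step 1: Compute median = 31.50; label A = above, B = below.
Labels in order: BBBBABBAAAAABABA  (n_A = 8, n_B = 8)
Step 2: Count runs R = 8.
Step 3: Under H0 (random ordering), E[R] = 2*n_A*n_B/(n_A+n_B) + 1 = 2*8*8/16 + 1 = 9.0000.
        Var[R] = 2*n_A*n_B*(2*n_A*n_B - n_A - n_B) / ((n_A+n_B)^2 * (n_A+n_B-1)) = 14336/3840 = 3.7333.
        SD[R] = 1.9322.
Step 4: Continuity-corrected z = (R + 0.5 - E[R]) / SD[R] = (8 + 0.5 - 9.0000) / 1.9322 = -0.2588.
Step 5: Two-sided p-value via normal approximation = 2*(1 - Phi(|z|)) = 0.795809.
Step 6: alpha = 0.05. fail to reject H0.

R = 8, z = -0.2588, p = 0.795809, fail to reject H0.


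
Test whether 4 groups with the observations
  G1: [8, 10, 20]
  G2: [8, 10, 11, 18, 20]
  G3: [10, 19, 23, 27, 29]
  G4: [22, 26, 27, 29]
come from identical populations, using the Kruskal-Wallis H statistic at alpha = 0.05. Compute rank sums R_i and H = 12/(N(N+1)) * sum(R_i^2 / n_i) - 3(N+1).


Step 1: Combine all N = 17 observations and assign midranks.
sorted (value, group, rank): (8,G1,1.5), (8,G2,1.5), (10,G1,4), (10,G2,4), (10,G3,4), (11,G2,6), (18,G2,7), (19,G3,8), (20,G1,9.5), (20,G2,9.5), (22,G4,11), (23,G3,12), (26,G4,13), (27,G3,14.5), (27,G4,14.5), (29,G3,16.5), (29,G4,16.5)
Step 2: Sum ranks within each group.
R_1 = 15 (n_1 = 3)
R_2 = 28 (n_2 = 5)
R_3 = 55 (n_3 = 5)
R_4 = 55 (n_4 = 4)
Step 3: H = 12/(N(N+1)) * sum(R_i^2/n_i) - 3(N+1)
     = 12/(17*18) * (15^2/3 + 28^2/5 + 55^2/5 + 55^2/4) - 3*18
     = 0.039216 * 1593.05 - 54
     = 8.472549.
Step 4: Ties present; correction factor C = 1 - 48/(17^3 - 17) = 0.990196. Corrected H = 8.472549 / 0.990196 = 8.556436.
Step 5: Under H0, H ~ chi^2(3); p-value = 0.035808.
Step 6: alpha = 0.05. reject H0.

H = 8.5564, df = 3, p = 0.035808, reject H0.


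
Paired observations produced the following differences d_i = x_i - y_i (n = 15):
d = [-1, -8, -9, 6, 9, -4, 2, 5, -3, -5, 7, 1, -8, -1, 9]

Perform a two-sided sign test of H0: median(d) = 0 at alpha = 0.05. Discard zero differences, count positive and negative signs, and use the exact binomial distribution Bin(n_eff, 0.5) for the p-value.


Step 1: Discard zero differences. Original n = 15; n_eff = number of nonzero differences = 15.
Nonzero differences (with sign): -1, -8, -9, +6, +9, -4, +2, +5, -3, -5, +7, +1, -8, -1, +9
Step 2: Count signs: positive = 7, negative = 8.
Step 3: Under H0: P(positive) = 0.5, so the number of positives S ~ Bin(15, 0.5).
Step 4: Two-sided exact p-value = sum of Bin(15,0.5) probabilities at or below the observed probability = 1.000000.
Step 5: alpha = 0.05. fail to reject H0.

n_eff = 15, pos = 7, neg = 8, p = 1.000000, fail to reject H0.


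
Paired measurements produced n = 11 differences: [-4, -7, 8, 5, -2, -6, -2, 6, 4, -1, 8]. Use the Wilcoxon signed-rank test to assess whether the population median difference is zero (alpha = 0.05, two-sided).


Step 1: Drop any zero differences (none here) and take |d_i|.
|d| = [4, 7, 8, 5, 2, 6, 2, 6, 4, 1, 8]
Step 2: Midrank |d_i| (ties get averaged ranks).
ranks: |4|->4.5, |7|->9, |8|->10.5, |5|->6, |2|->2.5, |6|->7.5, |2|->2.5, |6|->7.5, |4|->4.5, |1|->1, |8|->10.5
Step 3: Attach original signs; sum ranks with positive sign and with negative sign.
W+ = 10.5 + 6 + 7.5 + 4.5 + 10.5 = 39
W- = 4.5 + 9 + 2.5 + 7.5 + 2.5 + 1 = 27
(Check: W+ + W- = 66 should equal n(n+1)/2 = 66.)
Step 4: Test statistic W = min(W+, W-) = 27.
Step 5: Ties in |d|, so use the tie-corrected normal approximation.
        E[W] = n(n+1)/4 = 11*12/4 = 33.
        Tie groups: |d|=2 (t=2), |d|=4 (t=2), |d|=6 (t=2), |d|=8 (t=2); sum(t^3 - t) = 24.
        Var[W] = n(n+1)(2n+1)/24 - sum(t^3-t)/48 = 3036/24 - 24/48 = 126.
        z = (W - E[W]) / sqrt(Var[W]) = (27 - 33) / 11.2250 = -0.5345.
        Two-sided p = 2*Phi(z) = 0.592980.
Step 6: alpha = 0.05. fail to reject H0.

W+ = 39, W- = 27, W = min = 27, p = 0.592980, fail to reject H0.


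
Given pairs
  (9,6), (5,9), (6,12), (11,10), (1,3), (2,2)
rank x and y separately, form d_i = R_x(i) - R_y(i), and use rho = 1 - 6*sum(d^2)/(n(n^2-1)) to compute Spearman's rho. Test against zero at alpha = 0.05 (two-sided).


Step 1: Rank x and y separately (midranks; no ties here).
rank(x): 9->5, 5->3, 6->4, 11->6, 1->1, 2->2
rank(y): 6->3, 9->4, 12->6, 10->5, 3->2, 2->1
Step 2: d_i = R_x(i) - R_y(i); compute d_i^2.
  (5-3)^2=4, (3-4)^2=1, (4-6)^2=4, (6-5)^2=1, (1-2)^2=1, (2-1)^2=1
sum(d^2) = 12.
Step 3: rho = 1 - 6*12 / (6*(6^2 - 1)) = 1 - 72/210 = 0.657143.
Step 4: Under H0, t = rho * sqrt((n-2)/(1-rho^2)) = 1.7436 ~ t(4).
Step 5: Two-sided p-value from the t-distribution with 4 df = 0.156175.
Step 6: alpha = 0.05. fail to reject H0.

rho = 0.6571, p = 0.156175, fail to reject H0 at alpha = 0.05.


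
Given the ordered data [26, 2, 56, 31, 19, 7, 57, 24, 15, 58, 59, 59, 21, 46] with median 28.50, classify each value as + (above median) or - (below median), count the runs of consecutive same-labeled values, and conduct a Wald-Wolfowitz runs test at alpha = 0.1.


Step 1: Compute median = 28.50; label A = above, B = below.
Labels in order: BBAABBABBAAABA  (n_A = 7, n_B = 7)
Step 2: Count runs R = 8.
Step 3: Under H0 (random ordering), E[R] = 2*n_A*n_B/(n_A+n_B) + 1 = 2*7*7/14 + 1 = 8.0000.
        Var[R] = 2*n_A*n_B*(2*n_A*n_B - n_A - n_B) / ((n_A+n_B)^2 * (n_A+n_B-1)) = 8232/2548 = 3.2308.
        SD[R] = 1.7974.
Step 4: R = E[R], so z = 0 with no continuity correction.
Step 5: Two-sided p-value via normal approximation = 2*(1 - Phi(|z|)) = 1.000000.
Step 6: alpha = 0.1. fail to reject H0.

R = 8, z = 0.0000, p = 1.000000, fail to reject H0.


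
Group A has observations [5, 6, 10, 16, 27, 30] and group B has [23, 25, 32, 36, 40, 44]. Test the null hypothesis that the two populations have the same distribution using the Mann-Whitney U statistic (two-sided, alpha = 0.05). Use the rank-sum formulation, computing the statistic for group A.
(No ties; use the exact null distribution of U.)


Step 1: Combine and sort all 12 observations; assign midranks.
sorted (value, group): (5,X), (6,X), (10,X), (16,X), (23,Y), (25,Y), (27,X), (30,X), (32,Y), (36,Y), (40,Y), (44,Y)
ranks: 5->1, 6->2, 10->3, 16->4, 23->5, 25->6, 27->7, 30->8, 32->9, 36->10, 40->11, 44->12
Step 2: Rank sum for X: R1 = 1 + 2 + 3 + 4 + 7 + 8 = 25.
Step 3: U_X = R1 - n1(n1+1)/2 = 25 - 6*7/2 = 25 - 21 = 4.
       U_Y = n1*n2 - U_X = 36 - 4 = 32.
Step 4: No ties, so the exact null distribution of U (based on enumerating the C(12,6) = 924 equally likely rank assignments) gives the two-sided p-value.
Step 5: p-value = 0.025974; compare to alpha = 0.05. reject H0.

U_X = 4, p = 0.025974, reject H0 at alpha = 0.05.


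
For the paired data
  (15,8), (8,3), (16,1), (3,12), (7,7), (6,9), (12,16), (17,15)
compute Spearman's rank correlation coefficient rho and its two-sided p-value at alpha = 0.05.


Step 1: Rank x and y separately (midranks; no ties here).
rank(x): 15->6, 8->4, 16->7, 3->1, 7->3, 6->2, 12->5, 17->8
rank(y): 8->4, 3->2, 1->1, 12->6, 7->3, 9->5, 16->8, 15->7
Step 2: d_i = R_x(i) - R_y(i); compute d_i^2.
  (6-4)^2=4, (4-2)^2=4, (7-1)^2=36, (1-6)^2=25, (3-3)^2=0, (2-5)^2=9, (5-8)^2=9, (8-7)^2=1
sum(d^2) = 88.
Step 3: rho = 1 - 6*88 / (8*(8^2 - 1)) = 1 - 528/504 = -0.047619.
Step 4: Under H0, t = rho * sqrt((n-2)/(1-rho^2)) = -0.1168 ~ t(6).
Step 5: Two-sided p-value from the t-distribution with 6 df = 0.910849.
Step 6: alpha = 0.05. fail to reject H0.

rho = -0.0476, p = 0.910849, fail to reject H0 at alpha = 0.05.


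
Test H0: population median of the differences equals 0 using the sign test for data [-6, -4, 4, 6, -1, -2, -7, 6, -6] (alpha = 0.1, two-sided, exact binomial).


Step 1: Discard zero differences. Original n = 9; n_eff = number of nonzero differences = 9.
Nonzero differences (with sign): -6, -4, +4, +6, -1, -2, -7, +6, -6
Step 2: Count signs: positive = 3, negative = 6.
Step 3: Under H0: P(positive) = 0.5, so the number of positives S ~ Bin(9, 0.5).
Step 4: Two-sided exact p-value = sum of Bin(9,0.5) probabilities at or below the observed probability = 0.507812.
Step 5: alpha = 0.1. fail to reject H0.

n_eff = 9, pos = 3, neg = 6, p = 0.507812, fail to reject H0.


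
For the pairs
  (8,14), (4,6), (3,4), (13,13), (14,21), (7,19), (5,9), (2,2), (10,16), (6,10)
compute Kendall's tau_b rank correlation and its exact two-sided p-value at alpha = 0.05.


Step 1: Enumerate the 45 unordered pairs (i,j) with i<j and classify each by sign(x_j-x_i) * sign(y_j-y_i).
  (1,2):dx=-4,dy=-8->C; (1,3):dx=-5,dy=-10->C; (1,4):dx=+5,dy=-1->D; (1,5):dx=+6,dy=+7->C
  (1,6):dx=-1,dy=+5->D; (1,7):dx=-3,dy=-5->C; (1,8):dx=-6,dy=-12->C; (1,9):dx=+2,dy=+2->C
  (1,10):dx=-2,dy=-4->C; (2,3):dx=-1,dy=-2->C; (2,4):dx=+9,dy=+7->C; (2,5):dx=+10,dy=+15->C
  (2,6):dx=+3,dy=+13->C; (2,7):dx=+1,dy=+3->C; (2,8):dx=-2,dy=-4->C; (2,9):dx=+6,dy=+10->C
  (2,10):dx=+2,dy=+4->C; (3,4):dx=+10,dy=+9->C; (3,5):dx=+11,dy=+17->C; (3,6):dx=+4,dy=+15->C
  (3,7):dx=+2,dy=+5->C; (3,8):dx=-1,dy=-2->C; (3,9):dx=+7,dy=+12->C; (3,10):dx=+3,dy=+6->C
  (4,5):dx=+1,dy=+8->C; (4,6):dx=-6,dy=+6->D; (4,7):dx=-8,dy=-4->C; (4,8):dx=-11,dy=-11->C
  (4,9):dx=-3,dy=+3->D; (4,10):dx=-7,dy=-3->C; (5,6):dx=-7,dy=-2->C; (5,7):dx=-9,dy=-12->C
  (5,8):dx=-12,dy=-19->C; (5,9):dx=-4,dy=-5->C; (5,10):dx=-8,dy=-11->C; (6,7):dx=-2,dy=-10->C
  (6,8):dx=-5,dy=-17->C; (6,9):dx=+3,dy=-3->D; (6,10):dx=-1,dy=-9->C; (7,8):dx=-3,dy=-7->C
  (7,9):dx=+5,dy=+7->C; (7,10):dx=+1,dy=+1->C; (8,9):dx=+8,dy=+14->C; (8,10):dx=+4,dy=+8->C
  (9,10):dx=-4,dy=-6->C
Step 2: C = 40, D = 5, total pairs = 45.
Step 3: tau = (C - D)/(n(n-1)/2) = (40 - 5)/45 = 0.777778.
Step 4: Exact two-sided p-value (enumerate n! = 3628800 permutations of y under H0): p = 0.000946.
Step 5: alpha = 0.05. reject H0.

tau_b = 0.7778 (C=40, D=5), p = 0.000946, reject H0.


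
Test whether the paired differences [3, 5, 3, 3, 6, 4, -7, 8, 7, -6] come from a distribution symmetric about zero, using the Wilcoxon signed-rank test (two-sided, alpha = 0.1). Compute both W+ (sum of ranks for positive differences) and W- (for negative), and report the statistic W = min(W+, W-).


Step 1: Drop any zero differences (none here) and take |d_i|.
|d| = [3, 5, 3, 3, 6, 4, 7, 8, 7, 6]
Step 2: Midrank |d_i| (ties get averaged ranks).
ranks: |3|->2, |5|->5, |3|->2, |3|->2, |6|->6.5, |4|->4, |7|->8.5, |8|->10, |7|->8.5, |6|->6.5
Step 3: Attach original signs; sum ranks with positive sign and with negative sign.
W+ = 2 + 5 + 2 + 2 + 6.5 + 4 + 10 + 8.5 = 40
W- = 8.5 + 6.5 = 15
(Check: W+ + W- = 55 should equal n(n+1)/2 = 55.)
Step 4: Test statistic W = min(W+, W-) = 15.
Step 5: Ties in |d|, so use the tie-corrected normal approximation.
        E[W] = n(n+1)/4 = 10*11/4 = 27.5.
        Tie groups: |d|=3 (t=3), |d|=6 (t=2), |d|=7 (t=2); sum(t^3 - t) = 36.
        Var[W] = n(n+1)(2n+1)/24 - sum(t^3-t)/48 = 2310/24 - 36/48 = 95.5.
        z = (W - E[W]) / sqrt(Var[W]) = (15 - 27.5) / 9.7724 = -1.2791.
        Two-sided p = 2*Phi(z) = 0.200858.
Step 6: alpha = 0.1. fail to reject H0.

W+ = 40, W- = 15, W = min = 15, p = 0.200858, fail to reject H0.


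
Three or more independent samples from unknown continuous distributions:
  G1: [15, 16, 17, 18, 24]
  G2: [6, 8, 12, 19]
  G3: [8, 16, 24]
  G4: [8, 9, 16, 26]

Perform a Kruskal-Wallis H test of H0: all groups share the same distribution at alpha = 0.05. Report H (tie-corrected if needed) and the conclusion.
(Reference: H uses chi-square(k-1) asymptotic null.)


Step 1: Combine all N = 16 observations and assign midranks.
sorted (value, group, rank): (6,G2,1), (8,G2,3), (8,G3,3), (8,G4,3), (9,G4,5), (12,G2,6), (15,G1,7), (16,G1,9), (16,G3,9), (16,G4,9), (17,G1,11), (18,G1,12), (19,G2,13), (24,G1,14.5), (24,G3,14.5), (26,G4,16)
Step 2: Sum ranks within each group.
R_1 = 53.5 (n_1 = 5)
R_2 = 23 (n_2 = 4)
R_3 = 26.5 (n_3 = 3)
R_4 = 33 (n_4 = 4)
Step 3: H = 12/(N(N+1)) * sum(R_i^2/n_i) - 3(N+1)
     = 12/(16*17) * (53.5^2/5 + 23^2/4 + 26.5^2/3 + 33^2/4) - 3*17
     = 0.044118 * 1211.03 - 51
     = 2.427941.
Step 4: Ties present; correction factor C = 1 - 54/(16^3 - 16) = 0.986765. Corrected H = 2.427941 / 0.986765 = 2.460507.
Step 5: Under H0, H ~ chi^2(3); p-value = 0.482471.
Step 6: alpha = 0.05. fail to reject H0.

H = 2.4605, df = 3, p = 0.482471, fail to reject H0.


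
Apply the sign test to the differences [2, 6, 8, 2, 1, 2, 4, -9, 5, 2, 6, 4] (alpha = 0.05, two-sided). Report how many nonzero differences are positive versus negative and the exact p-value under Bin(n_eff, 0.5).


Step 1: Discard zero differences. Original n = 12; n_eff = number of nonzero differences = 12.
Nonzero differences (with sign): +2, +6, +8, +2, +1, +2, +4, -9, +5, +2, +6, +4
Step 2: Count signs: positive = 11, negative = 1.
Step 3: Under H0: P(positive) = 0.5, so the number of positives S ~ Bin(12, 0.5).
Step 4: Two-sided exact p-value = sum of Bin(12,0.5) probabilities at or below the observed probability = 0.006348.
Step 5: alpha = 0.05. reject H0.

n_eff = 12, pos = 11, neg = 1, p = 0.006348, reject H0.


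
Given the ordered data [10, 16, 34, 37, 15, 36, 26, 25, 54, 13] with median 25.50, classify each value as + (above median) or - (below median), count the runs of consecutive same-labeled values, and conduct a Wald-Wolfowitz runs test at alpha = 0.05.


Step 1: Compute median = 25.50; label A = above, B = below.
Labels in order: BBAABAABAB  (n_A = 5, n_B = 5)
Step 2: Count runs R = 7.
Step 3: Under H0 (random ordering), E[R] = 2*n_A*n_B/(n_A+n_B) + 1 = 2*5*5/10 + 1 = 6.0000.
        Var[R] = 2*n_A*n_B*(2*n_A*n_B - n_A - n_B) / ((n_A+n_B)^2 * (n_A+n_B-1)) = 2000/900 = 2.2222.
        SD[R] = 1.4907.
Step 4: Continuity-corrected z = (R - 0.5 - E[R]) / SD[R] = (7 - 0.5 - 6.0000) / 1.4907 = 0.3354.
Step 5: Two-sided p-value via normal approximation = 2*(1 - Phi(|z|)) = 0.737316.
Step 6: alpha = 0.05. fail to reject H0.

R = 7, z = 0.3354, p = 0.737316, fail to reject H0.


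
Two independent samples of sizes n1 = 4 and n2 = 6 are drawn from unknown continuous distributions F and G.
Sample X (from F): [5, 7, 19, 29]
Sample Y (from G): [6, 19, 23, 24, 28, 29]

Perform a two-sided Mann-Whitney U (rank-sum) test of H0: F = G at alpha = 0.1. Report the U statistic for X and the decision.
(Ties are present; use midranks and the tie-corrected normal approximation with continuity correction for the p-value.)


Step 1: Combine and sort all 10 observations; assign midranks.
sorted (value, group): (5,X), (6,Y), (7,X), (19,X), (19,Y), (23,Y), (24,Y), (28,Y), (29,X), (29,Y)
ranks: 5->1, 6->2, 7->3, 19->4.5, 19->4.5, 23->6, 24->7, 28->8, 29->9.5, 29->9.5
Step 2: Rank sum for X: R1 = 1 + 3 + 4.5 + 9.5 = 18.
Step 3: U_X = R1 - n1(n1+1)/2 = 18 - 4*5/2 = 18 - 10 = 8.
       U_Y = n1*n2 - U_X = 24 - 8 = 16.
Step 4: Ties are present, so use the tie-corrected normal approximation (with continuity correction) for the p-value.
Step 5: p-value = 0.452793; compare to alpha = 0.1. fail to reject H0.

U_X = 8, p = 0.452793, fail to reject H0 at alpha = 0.1.


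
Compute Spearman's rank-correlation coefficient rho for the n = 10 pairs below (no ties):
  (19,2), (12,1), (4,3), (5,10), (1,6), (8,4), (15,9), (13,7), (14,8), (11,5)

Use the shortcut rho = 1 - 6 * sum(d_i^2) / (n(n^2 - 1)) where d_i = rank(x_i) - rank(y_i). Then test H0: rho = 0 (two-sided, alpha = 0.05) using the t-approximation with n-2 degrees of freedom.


Step 1: Rank x and y separately (midranks; no ties here).
rank(x): 19->10, 12->6, 4->2, 5->3, 1->1, 8->4, 15->9, 13->7, 14->8, 11->5
rank(y): 2->2, 1->1, 3->3, 10->10, 6->6, 4->4, 9->9, 7->7, 8->8, 5->5
Step 2: d_i = R_x(i) - R_y(i); compute d_i^2.
  (10-2)^2=64, (6-1)^2=25, (2-3)^2=1, (3-10)^2=49, (1-6)^2=25, (4-4)^2=0, (9-9)^2=0, (7-7)^2=0, (8-8)^2=0, (5-5)^2=0
sum(d^2) = 164.
Step 3: rho = 1 - 6*164 / (10*(10^2 - 1)) = 1 - 984/990 = 0.006061.
Step 4: Under H0, t = rho * sqrt((n-2)/(1-rho^2)) = 0.0171 ~ t(8).
Step 5: Two-sided p-value from the t-distribution with 8 df = 0.986743.
Step 6: alpha = 0.05. fail to reject H0.

rho = 0.0061, p = 0.986743, fail to reject H0 at alpha = 0.05.


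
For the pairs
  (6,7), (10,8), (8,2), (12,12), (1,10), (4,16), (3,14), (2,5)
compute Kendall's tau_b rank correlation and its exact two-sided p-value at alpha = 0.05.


Step 1: Enumerate the 28 unordered pairs (i,j) with i<j and classify each by sign(x_j-x_i) * sign(y_j-y_i).
  (1,2):dx=+4,dy=+1->C; (1,3):dx=+2,dy=-5->D; (1,4):dx=+6,dy=+5->C; (1,5):dx=-5,dy=+3->D
  (1,6):dx=-2,dy=+9->D; (1,7):dx=-3,dy=+7->D; (1,8):dx=-4,dy=-2->C; (2,3):dx=-2,dy=-6->C
  (2,4):dx=+2,dy=+4->C; (2,5):dx=-9,dy=+2->D; (2,6):dx=-6,dy=+8->D; (2,7):dx=-7,dy=+6->D
  (2,8):dx=-8,dy=-3->C; (3,4):dx=+4,dy=+10->C; (3,5):dx=-7,dy=+8->D; (3,6):dx=-4,dy=+14->D
  (3,7):dx=-5,dy=+12->D; (3,8):dx=-6,dy=+3->D; (4,5):dx=-11,dy=-2->C; (4,6):dx=-8,dy=+4->D
  (4,7):dx=-9,dy=+2->D; (4,8):dx=-10,dy=-7->C; (5,6):dx=+3,dy=+6->C; (5,7):dx=+2,dy=+4->C
  (5,8):dx=+1,dy=-5->D; (6,7):dx=-1,dy=-2->C; (6,8):dx=-2,dy=-11->C; (7,8):dx=-1,dy=-9->C
Step 2: C = 14, D = 14, total pairs = 28.
Step 3: tau = (C - D)/(n(n-1)/2) = (14 - 14)/28 = 0.000000.
Step 4: Exact two-sided p-value (enumerate n! = 40320 permutations of y under H0): p = 1.000000.
Step 5: alpha = 0.05. fail to reject H0.

tau_b = 0.0000 (C=14, D=14), p = 1.000000, fail to reject H0.


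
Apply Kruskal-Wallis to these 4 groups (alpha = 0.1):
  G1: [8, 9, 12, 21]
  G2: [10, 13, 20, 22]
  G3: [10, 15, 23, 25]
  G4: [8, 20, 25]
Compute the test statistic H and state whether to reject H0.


Step 1: Combine all N = 15 observations and assign midranks.
sorted (value, group, rank): (8,G1,1.5), (8,G4,1.5), (9,G1,3), (10,G2,4.5), (10,G3,4.5), (12,G1,6), (13,G2,7), (15,G3,8), (20,G2,9.5), (20,G4,9.5), (21,G1,11), (22,G2,12), (23,G3,13), (25,G3,14.5), (25,G4,14.5)
Step 2: Sum ranks within each group.
R_1 = 21.5 (n_1 = 4)
R_2 = 33 (n_2 = 4)
R_3 = 40 (n_3 = 4)
R_4 = 25.5 (n_4 = 3)
Step 3: H = 12/(N(N+1)) * sum(R_i^2/n_i) - 3(N+1)
     = 12/(15*16) * (21.5^2/4 + 33^2/4 + 40^2/4 + 25.5^2/3) - 3*16
     = 0.050000 * 1004.56 - 48
     = 2.228125.
Step 4: Ties present; correction factor C = 1 - 24/(15^3 - 15) = 0.992857. Corrected H = 2.228125 / 0.992857 = 2.244155.
Step 5: Under H0, H ~ chi^2(3); p-value = 0.523304.
Step 6: alpha = 0.1. fail to reject H0.

H = 2.2442, df = 3, p = 0.523304, fail to reject H0.


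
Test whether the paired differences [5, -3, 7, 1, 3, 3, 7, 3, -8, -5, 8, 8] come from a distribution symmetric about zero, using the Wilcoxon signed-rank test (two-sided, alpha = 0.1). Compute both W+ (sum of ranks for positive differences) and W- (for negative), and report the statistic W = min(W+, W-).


Step 1: Drop any zero differences (none here) and take |d_i|.
|d| = [5, 3, 7, 1, 3, 3, 7, 3, 8, 5, 8, 8]
Step 2: Midrank |d_i| (ties get averaged ranks).
ranks: |5|->6.5, |3|->3.5, |7|->8.5, |1|->1, |3|->3.5, |3|->3.5, |7|->8.5, |3|->3.5, |8|->11, |5|->6.5, |8|->11, |8|->11
Step 3: Attach original signs; sum ranks with positive sign and with negative sign.
W+ = 6.5 + 8.5 + 1 + 3.5 + 3.5 + 8.5 + 3.5 + 11 + 11 = 57
W- = 3.5 + 11 + 6.5 = 21
(Check: W+ + W- = 78 should equal n(n+1)/2 = 78.)
Step 4: Test statistic W = min(W+, W-) = 21.
Step 5: Ties in |d|, so use the tie-corrected normal approximation.
        E[W] = n(n+1)/4 = 12*13/4 = 39.
        Tie groups: |d|=3 (t=4), |d|=5 (t=2), |d|=7 (t=2), |d|=8 (t=3); sum(t^3 - t) = 96.
        Var[W] = n(n+1)(2n+1)/24 - sum(t^3-t)/48 = 3900/24 - 96/48 = 160.5.
        z = (W - E[W]) / sqrt(Var[W]) = (21 - 39) / 12.6689 = -1.4208.
        Two-sided p = 2*Phi(z) = 0.155373.
Step 6: alpha = 0.1. fail to reject H0.

W+ = 57, W- = 21, W = min = 21, p = 0.155373, fail to reject H0.


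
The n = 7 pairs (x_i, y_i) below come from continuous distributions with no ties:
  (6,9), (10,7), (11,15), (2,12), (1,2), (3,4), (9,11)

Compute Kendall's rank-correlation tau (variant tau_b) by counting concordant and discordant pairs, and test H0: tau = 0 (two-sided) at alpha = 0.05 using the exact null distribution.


Step 1: Enumerate the 21 unordered pairs (i,j) with i<j and classify each by sign(x_j-x_i) * sign(y_j-y_i).
  (1,2):dx=+4,dy=-2->D; (1,3):dx=+5,dy=+6->C; (1,4):dx=-4,dy=+3->D; (1,5):dx=-5,dy=-7->C
  (1,6):dx=-3,dy=-5->C; (1,7):dx=+3,dy=+2->C; (2,3):dx=+1,dy=+8->C; (2,4):dx=-8,dy=+5->D
  (2,5):dx=-9,dy=-5->C; (2,6):dx=-7,dy=-3->C; (2,7):dx=-1,dy=+4->D; (3,4):dx=-9,dy=-3->C
  (3,5):dx=-10,dy=-13->C; (3,6):dx=-8,dy=-11->C; (3,7):dx=-2,dy=-4->C; (4,5):dx=-1,dy=-10->C
  (4,6):dx=+1,dy=-8->D; (4,7):dx=+7,dy=-1->D; (5,6):dx=+2,dy=+2->C; (5,7):dx=+8,dy=+9->C
  (6,7):dx=+6,dy=+7->C
Step 2: C = 15, D = 6, total pairs = 21.
Step 3: tau = (C - D)/(n(n-1)/2) = (15 - 6)/21 = 0.428571.
Step 4: Exact two-sided p-value (enumerate n! = 5040 permutations of y under H0): p = 0.238889.
Step 5: alpha = 0.05. fail to reject H0.

tau_b = 0.4286 (C=15, D=6), p = 0.238889, fail to reject H0.


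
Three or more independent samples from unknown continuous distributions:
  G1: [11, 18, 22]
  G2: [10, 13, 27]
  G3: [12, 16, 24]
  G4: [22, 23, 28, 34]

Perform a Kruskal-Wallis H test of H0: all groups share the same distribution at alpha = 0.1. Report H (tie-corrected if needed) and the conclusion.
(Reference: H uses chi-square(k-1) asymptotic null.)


Step 1: Combine all N = 13 observations and assign midranks.
sorted (value, group, rank): (10,G2,1), (11,G1,2), (12,G3,3), (13,G2,4), (16,G3,5), (18,G1,6), (22,G1,7.5), (22,G4,7.5), (23,G4,9), (24,G3,10), (27,G2,11), (28,G4,12), (34,G4,13)
Step 2: Sum ranks within each group.
R_1 = 15.5 (n_1 = 3)
R_2 = 16 (n_2 = 3)
R_3 = 18 (n_3 = 3)
R_4 = 41.5 (n_4 = 4)
Step 3: H = 12/(N(N+1)) * sum(R_i^2/n_i) - 3(N+1)
     = 12/(13*14) * (15.5^2/3 + 16^2/3 + 18^2/3 + 41.5^2/4) - 3*14
     = 0.065934 * 703.979 - 42
     = 4.416209.
Step 4: Ties present; correction factor C = 1 - 6/(13^3 - 13) = 0.997253. Corrected H = 4.416209 / 0.997253 = 4.428375.
Step 5: Under H0, H ~ chi^2(3); p-value = 0.218769.
Step 6: alpha = 0.1. fail to reject H0.

H = 4.4284, df = 3, p = 0.218769, fail to reject H0.


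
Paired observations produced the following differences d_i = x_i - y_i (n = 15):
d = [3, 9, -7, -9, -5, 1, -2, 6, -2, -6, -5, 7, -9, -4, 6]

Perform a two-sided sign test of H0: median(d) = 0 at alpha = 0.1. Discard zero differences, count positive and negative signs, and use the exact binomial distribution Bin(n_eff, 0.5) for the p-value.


Step 1: Discard zero differences. Original n = 15; n_eff = number of nonzero differences = 15.
Nonzero differences (with sign): +3, +9, -7, -9, -5, +1, -2, +6, -2, -6, -5, +7, -9, -4, +6
Step 2: Count signs: positive = 6, negative = 9.
Step 3: Under H0: P(positive) = 0.5, so the number of positives S ~ Bin(15, 0.5).
Step 4: Two-sided exact p-value = sum of Bin(15,0.5) probabilities at or below the observed probability = 0.607239.
Step 5: alpha = 0.1. fail to reject H0.

n_eff = 15, pos = 6, neg = 9, p = 0.607239, fail to reject H0.


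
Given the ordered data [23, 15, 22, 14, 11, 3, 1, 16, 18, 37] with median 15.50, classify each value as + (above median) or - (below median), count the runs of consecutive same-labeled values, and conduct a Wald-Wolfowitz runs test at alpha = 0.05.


Step 1: Compute median = 15.50; label A = above, B = below.
Labels in order: ABABBBBAAA  (n_A = 5, n_B = 5)
Step 2: Count runs R = 5.
Step 3: Under H0 (random ordering), E[R] = 2*n_A*n_B/(n_A+n_B) + 1 = 2*5*5/10 + 1 = 6.0000.
        Var[R] = 2*n_A*n_B*(2*n_A*n_B - n_A - n_B) / ((n_A+n_B)^2 * (n_A+n_B-1)) = 2000/900 = 2.2222.
        SD[R] = 1.4907.
Step 4: Continuity-corrected z = (R + 0.5 - E[R]) / SD[R] = (5 + 0.5 - 6.0000) / 1.4907 = -0.3354.
Step 5: Two-sided p-value via normal approximation = 2*(1 - Phi(|z|)) = 0.737316.
Step 6: alpha = 0.05. fail to reject H0.

R = 5, z = -0.3354, p = 0.737316, fail to reject H0.


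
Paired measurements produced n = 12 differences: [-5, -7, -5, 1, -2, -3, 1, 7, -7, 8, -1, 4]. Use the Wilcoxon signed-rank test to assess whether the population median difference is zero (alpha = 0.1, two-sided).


Step 1: Drop any zero differences (none here) and take |d_i|.
|d| = [5, 7, 5, 1, 2, 3, 1, 7, 7, 8, 1, 4]
Step 2: Midrank |d_i| (ties get averaged ranks).
ranks: |5|->7.5, |7|->10, |5|->7.5, |1|->2, |2|->4, |3|->5, |1|->2, |7|->10, |7|->10, |8|->12, |1|->2, |4|->6
Step 3: Attach original signs; sum ranks with positive sign and with negative sign.
W+ = 2 + 2 + 10 + 12 + 6 = 32
W- = 7.5 + 10 + 7.5 + 4 + 5 + 10 + 2 = 46
(Check: W+ + W- = 78 should equal n(n+1)/2 = 78.)
Step 4: Test statistic W = min(W+, W-) = 32.
Step 5: Ties in |d|, so use the tie-corrected normal approximation.
        E[W] = n(n+1)/4 = 12*13/4 = 39.
        Tie groups: |d|=1 (t=3), |d|=5 (t=2), |d|=7 (t=3); sum(t^3 - t) = 54.
        Var[W] = n(n+1)(2n+1)/24 - sum(t^3-t)/48 = 3900/24 - 54/48 = 161.375.
        z = (W - E[W]) / sqrt(Var[W]) = (32 - 39) / 12.7033 = -0.5510.
        Two-sided p = 2*Phi(z) = 0.581609.
Step 6: alpha = 0.1. fail to reject H0.

W+ = 32, W- = 46, W = min = 32, p = 0.581609, fail to reject H0.


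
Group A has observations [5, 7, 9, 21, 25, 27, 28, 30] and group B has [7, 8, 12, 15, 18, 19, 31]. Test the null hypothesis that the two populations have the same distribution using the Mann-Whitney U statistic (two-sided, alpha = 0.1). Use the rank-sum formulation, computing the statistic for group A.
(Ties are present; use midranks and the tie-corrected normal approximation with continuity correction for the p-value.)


Step 1: Combine and sort all 15 observations; assign midranks.
sorted (value, group): (5,X), (7,X), (7,Y), (8,Y), (9,X), (12,Y), (15,Y), (18,Y), (19,Y), (21,X), (25,X), (27,X), (28,X), (30,X), (31,Y)
ranks: 5->1, 7->2.5, 7->2.5, 8->4, 9->5, 12->6, 15->7, 18->8, 19->9, 21->10, 25->11, 27->12, 28->13, 30->14, 31->15
Step 2: Rank sum for X: R1 = 1 + 2.5 + 5 + 10 + 11 + 12 + 13 + 14 = 68.5.
Step 3: U_X = R1 - n1(n1+1)/2 = 68.5 - 8*9/2 = 68.5 - 36 = 32.5.
       U_Y = n1*n2 - U_X = 56 - 32.5 = 23.5.
Step 4: Ties are present, so use the tie-corrected normal approximation (with continuity correction) for the p-value.
Step 5: p-value = 0.643132; compare to alpha = 0.1. fail to reject H0.

U_X = 32.5, p = 0.643132, fail to reject H0 at alpha = 0.1.


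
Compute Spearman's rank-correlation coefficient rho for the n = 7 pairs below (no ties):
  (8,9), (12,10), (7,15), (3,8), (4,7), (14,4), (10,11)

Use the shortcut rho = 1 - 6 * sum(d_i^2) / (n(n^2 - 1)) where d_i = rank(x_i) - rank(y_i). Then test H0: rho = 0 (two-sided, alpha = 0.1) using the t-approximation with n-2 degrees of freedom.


Step 1: Rank x and y separately (midranks; no ties here).
rank(x): 8->4, 12->6, 7->3, 3->1, 4->2, 14->7, 10->5
rank(y): 9->4, 10->5, 15->7, 8->3, 7->2, 4->1, 11->6
Step 2: d_i = R_x(i) - R_y(i); compute d_i^2.
  (4-4)^2=0, (6-5)^2=1, (3-7)^2=16, (1-3)^2=4, (2-2)^2=0, (7-1)^2=36, (5-6)^2=1
sum(d^2) = 58.
Step 3: rho = 1 - 6*58 / (7*(7^2 - 1)) = 1 - 348/336 = -0.035714.
Step 4: Under H0, t = rho * sqrt((n-2)/(1-rho^2)) = -0.0799 ~ t(5).
Step 5: Two-sided p-value from the t-distribution with 5 df = 0.939408.
Step 6: alpha = 0.1. fail to reject H0.

rho = -0.0357, p = 0.939408, fail to reject H0 at alpha = 0.1.


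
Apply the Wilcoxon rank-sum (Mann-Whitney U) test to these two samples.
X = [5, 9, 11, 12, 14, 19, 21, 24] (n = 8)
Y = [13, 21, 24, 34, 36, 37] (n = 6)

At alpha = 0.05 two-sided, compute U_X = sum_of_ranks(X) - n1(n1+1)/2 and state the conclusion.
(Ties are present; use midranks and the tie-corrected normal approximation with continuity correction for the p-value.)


Step 1: Combine and sort all 14 observations; assign midranks.
sorted (value, group): (5,X), (9,X), (11,X), (12,X), (13,Y), (14,X), (19,X), (21,X), (21,Y), (24,X), (24,Y), (34,Y), (36,Y), (37,Y)
ranks: 5->1, 9->2, 11->3, 12->4, 13->5, 14->6, 19->7, 21->8.5, 21->8.5, 24->10.5, 24->10.5, 34->12, 36->13, 37->14
Step 2: Rank sum for X: R1 = 1 + 2 + 3 + 4 + 6 + 7 + 8.5 + 10.5 = 42.
Step 3: U_X = R1 - n1(n1+1)/2 = 42 - 8*9/2 = 42 - 36 = 6.
       U_Y = n1*n2 - U_X = 48 - 6 = 42.
Step 4: Ties are present, so use the tie-corrected normal approximation (with continuity correction) for the p-value.
Step 5: p-value = 0.023560; compare to alpha = 0.05. reject H0.

U_X = 6, p = 0.023560, reject H0 at alpha = 0.05.


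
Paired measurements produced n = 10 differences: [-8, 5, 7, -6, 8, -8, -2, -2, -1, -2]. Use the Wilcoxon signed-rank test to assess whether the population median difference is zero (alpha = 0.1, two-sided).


Step 1: Drop any zero differences (none here) and take |d_i|.
|d| = [8, 5, 7, 6, 8, 8, 2, 2, 1, 2]
Step 2: Midrank |d_i| (ties get averaged ranks).
ranks: |8|->9, |5|->5, |7|->7, |6|->6, |8|->9, |8|->9, |2|->3, |2|->3, |1|->1, |2|->3
Step 3: Attach original signs; sum ranks with positive sign and with negative sign.
W+ = 5 + 7 + 9 = 21
W- = 9 + 6 + 9 + 3 + 3 + 1 + 3 = 34
(Check: W+ + W- = 55 should equal n(n+1)/2 = 55.)
Step 4: Test statistic W = min(W+, W-) = 21.
Step 5: Ties in |d|, so use the tie-corrected normal approximation.
        E[W] = n(n+1)/4 = 10*11/4 = 27.5.
        Tie groups: |d|=2 (t=3), |d|=8 (t=3); sum(t^3 - t) = 48.
        Var[W] = n(n+1)(2n+1)/24 - sum(t^3-t)/48 = 2310/24 - 48/48 = 95.25.
        z = (W - E[W]) / sqrt(Var[W]) = (21 - 27.5) / 9.7596 = -0.6660.
        Two-sided p = 2*Phi(z) = 0.505405.
Step 6: alpha = 0.1. fail to reject H0.

W+ = 21, W- = 34, W = min = 21, p = 0.505405, fail to reject H0.


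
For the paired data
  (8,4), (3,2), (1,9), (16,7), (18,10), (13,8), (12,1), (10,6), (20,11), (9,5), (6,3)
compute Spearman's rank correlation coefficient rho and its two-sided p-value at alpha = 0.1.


Step 1: Rank x and y separately (midranks; no ties here).
rank(x): 8->4, 3->2, 1->1, 16->9, 18->10, 13->8, 12->7, 10->6, 20->11, 9->5, 6->3
rank(y): 4->4, 2->2, 9->9, 7->7, 10->10, 8->8, 1->1, 6->6, 11->11, 5->5, 3->3
Step 2: d_i = R_x(i) - R_y(i); compute d_i^2.
  (4-4)^2=0, (2-2)^2=0, (1-9)^2=64, (9-7)^2=4, (10-10)^2=0, (8-8)^2=0, (7-1)^2=36, (6-6)^2=0, (11-11)^2=0, (5-5)^2=0, (3-3)^2=0
sum(d^2) = 104.
Step 3: rho = 1 - 6*104 / (11*(11^2 - 1)) = 1 - 624/1320 = 0.527273.
Step 4: Under H0, t = rho * sqrt((n-2)/(1-rho^2)) = 1.8616 ~ t(9).
Step 5: Two-sided p-value from the t-distribution with 9 df = 0.095565.
Step 6: alpha = 0.1. reject H0.

rho = 0.5273, p = 0.095565, reject H0 at alpha = 0.1.


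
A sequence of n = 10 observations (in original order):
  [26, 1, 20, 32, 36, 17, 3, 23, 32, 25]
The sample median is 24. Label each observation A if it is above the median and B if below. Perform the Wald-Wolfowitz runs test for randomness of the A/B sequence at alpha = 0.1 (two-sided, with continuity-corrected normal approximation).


Step 1: Compute median = 24; label A = above, B = below.
Labels in order: ABBAABBBAA  (n_A = 5, n_B = 5)
Step 2: Count runs R = 5.
Step 3: Under H0 (random ordering), E[R] = 2*n_A*n_B/(n_A+n_B) + 1 = 2*5*5/10 + 1 = 6.0000.
        Var[R] = 2*n_A*n_B*(2*n_A*n_B - n_A - n_B) / ((n_A+n_B)^2 * (n_A+n_B-1)) = 2000/900 = 2.2222.
        SD[R] = 1.4907.
Step 4: Continuity-corrected z = (R + 0.5 - E[R]) / SD[R] = (5 + 0.5 - 6.0000) / 1.4907 = -0.3354.
Step 5: Two-sided p-value via normal approximation = 2*(1 - Phi(|z|)) = 0.737316.
Step 6: alpha = 0.1. fail to reject H0.

R = 5, z = -0.3354, p = 0.737316, fail to reject H0.


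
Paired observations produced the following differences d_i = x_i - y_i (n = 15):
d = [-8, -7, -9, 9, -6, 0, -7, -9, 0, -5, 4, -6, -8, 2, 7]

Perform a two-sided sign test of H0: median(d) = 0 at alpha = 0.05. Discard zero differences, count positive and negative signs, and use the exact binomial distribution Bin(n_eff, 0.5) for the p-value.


Step 1: Discard zero differences. Original n = 15; n_eff = number of nonzero differences = 13.
Nonzero differences (with sign): -8, -7, -9, +9, -6, -7, -9, -5, +4, -6, -8, +2, +7
Step 2: Count signs: positive = 4, negative = 9.
Step 3: Under H0: P(positive) = 0.5, so the number of positives S ~ Bin(13, 0.5).
Step 4: Two-sided exact p-value = sum of Bin(13,0.5) probabilities at or below the observed probability = 0.266846.
Step 5: alpha = 0.05. fail to reject H0.

n_eff = 13, pos = 4, neg = 9, p = 0.266846, fail to reject H0.


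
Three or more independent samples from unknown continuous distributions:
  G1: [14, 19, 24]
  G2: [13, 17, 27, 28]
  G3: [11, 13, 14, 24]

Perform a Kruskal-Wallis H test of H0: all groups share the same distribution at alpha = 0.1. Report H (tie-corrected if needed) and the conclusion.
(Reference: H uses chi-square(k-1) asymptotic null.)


Step 1: Combine all N = 11 observations and assign midranks.
sorted (value, group, rank): (11,G3,1), (13,G2,2.5), (13,G3,2.5), (14,G1,4.5), (14,G3,4.5), (17,G2,6), (19,G1,7), (24,G1,8.5), (24,G3,8.5), (27,G2,10), (28,G2,11)
Step 2: Sum ranks within each group.
R_1 = 20 (n_1 = 3)
R_2 = 29.5 (n_2 = 4)
R_3 = 16.5 (n_3 = 4)
Step 3: H = 12/(N(N+1)) * sum(R_i^2/n_i) - 3(N+1)
     = 12/(11*12) * (20^2/3 + 29.5^2/4 + 16.5^2/4) - 3*12
     = 0.090909 * 418.958 - 36
     = 2.087121.
Step 4: Ties present; correction factor C = 1 - 18/(11^3 - 11) = 0.986364. Corrected H = 2.087121 / 0.986364 = 2.115975.
Step 5: Under H0, H ~ chi^2(2); p-value = 0.347154.
Step 6: alpha = 0.1. fail to reject H0.

H = 2.1160, df = 2, p = 0.347154, fail to reject H0.


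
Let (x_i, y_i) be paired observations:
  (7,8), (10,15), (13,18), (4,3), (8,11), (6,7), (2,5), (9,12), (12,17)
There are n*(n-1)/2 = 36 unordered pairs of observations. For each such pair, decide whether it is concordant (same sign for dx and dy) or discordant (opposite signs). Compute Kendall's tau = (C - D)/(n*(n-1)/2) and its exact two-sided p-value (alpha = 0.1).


Step 1: Enumerate the 36 unordered pairs (i,j) with i<j and classify each by sign(x_j-x_i) * sign(y_j-y_i).
  (1,2):dx=+3,dy=+7->C; (1,3):dx=+6,dy=+10->C; (1,4):dx=-3,dy=-5->C; (1,5):dx=+1,dy=+3->C
  (1,6):dx=-1,dy=-1->C; (1,7):dx=-5,dy=-3->C; (1,8):dx=+2,dy=+4->C; (1,9):dx=+5,dy=+9->C
  (2,3):dx=+3,dy=+3->C; (2,4):dx=-6,dy=-12->C; (2,5):dx=-2,dy=-4->C; (2,6):dx=-4,dy=-8->C
  (2,7):dx=-8,dy=-10->C; (2,8):dx=-1,dy=-3->C; (2,9):dx=+2,dy=+2->C; (3,4):dx=-9,dy=-15->C
  (3,5):dx=-5,dy=-7->C; (3,6):dx=-7,dy=-11->C; (3,7):dx=-11,dy=-13->C; (3,8):dx=-4,dy=-6->C
  (3,9):dx=-1,dy=-1->C; (4,5):dx=+4,dy=+8->C; (4,6):dx=+2,dy=+4->C; (4,7):dx=-2,dy=+2->D
  (4,8):dx=+5,dy=+9->C; (4,9):dx=+8,dy=+14->C; (5,6):dx=-2,dy=-4->C; (5,7):dx=-6,dy=-6->C
  (5,8):dx=+1,dy=+1->C; (5,9):dx=+4,dy=+6->C; (6,7):dx=-4,dy=-2->C; (6,8):dx=+3,dy=+5->C
  (6,9):dx=+6,dy=+10->C; (7,8):dx=+7,dy=+7->C; (7,9):dx=+10,dy=+12->C; (8,9):dx=+3,dy=+5->C
Step 2: C = 35, D = 1, total pairs = 36.
Step 3: tau = (C - D)/(n(n-1)/2) = (35 - 1)/36 = 0.944444.
Step 4: Exact two-sided p-value (enumerate n! = 362880 permutations of y under H0): p = 0.000050.
Step 5: alpha = 0.1. reject H0.

tau_b = 0.9444 (C=35, D=1), p = 0.000050, reject H0.


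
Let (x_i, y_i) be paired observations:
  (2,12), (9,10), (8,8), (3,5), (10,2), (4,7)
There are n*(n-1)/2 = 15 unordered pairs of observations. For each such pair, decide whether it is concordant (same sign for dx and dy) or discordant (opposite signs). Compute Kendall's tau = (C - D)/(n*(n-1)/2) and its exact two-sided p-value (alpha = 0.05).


Step 1: Enumerate the 15 unordered pairs (i,j) with i<j and classify each by sign(x_j-x_i) * sign(y_j-y_i).
  (1,2):dx=+7,dy=-2->D; (1,3):dx=+6,dy=-4->D; (1,4):dx=+1,dy=-7->D; (1,5):dx=+8,dy=-10->D
  (1,6):dx=+2,dy=-5->D; (2,3):dx=-1,dy=-2->C; (2,4):dx=-6,dy=-5->C; (2,5):dx=+1,dy=-8->D
  (2,6):dx=-5,dy=-3->C; (3,4):dx=-5,dy=-3->C; (3,5):dx=+2,dy=-6->D; (3,6):dx=-4,dy=-1->C
  (4,5):dx=+7,dy=-3->D; (4,6):dx=+1,dy=+2->C; (5,6):dx=-6,dy=+5->D
Step 2: C = 6, D = 9, total pairs = 15.
Step 3: tau = (C - D)/(n(n-1)/2) = (6 - 9)/15 = -0.200000.
Step 4: Exact two-sided p-value (enumerate n! = 720 permutations of y under H0): p = 0.719444.
Step 5: alpha = 0.05. fail to reject H0.

tau_b = -0.2000 (C=6, D=9), p = 0.719444, fail to reject H0.
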